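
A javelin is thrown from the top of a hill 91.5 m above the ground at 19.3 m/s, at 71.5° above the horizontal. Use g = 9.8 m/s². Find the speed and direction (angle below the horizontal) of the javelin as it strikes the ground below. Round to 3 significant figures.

46.5 m/s at 82.4° below the horizontal

v_x = 19.3 cos 71.5° = 6.124 m/s (constant).
|v_y| at impact = √((18.30)² + 2×9.8×91.5) = 46.13 m/s.
Speed = √(6.124² + 46.13²) = 46.5 m/s; angle = arctan(46.13/6.124) = 82.4° below horizontal.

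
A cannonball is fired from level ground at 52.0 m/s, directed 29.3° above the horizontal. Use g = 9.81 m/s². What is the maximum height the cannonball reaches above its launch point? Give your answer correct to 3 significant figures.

Vertical component of launch velocity: v_y = 52.0 sin 29.3° = 25.45 m/s.
At the highest point the vertical velocity is zero, so v_y² = 2 g h_max.
h_max = (25.45)² / (2 × 9.81) = 647.7 / 19.62 = 33.0 m.

33.0 m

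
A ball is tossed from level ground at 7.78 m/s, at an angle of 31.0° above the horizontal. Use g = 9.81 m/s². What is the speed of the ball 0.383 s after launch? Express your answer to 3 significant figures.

v_x = 7.78 cos 31.0° = 6.669 m/s (constant).
v_y(t) = 7.78 sin 31.0° − g t = 4.007 − 9.81 × 0.383 = 0.2498 m/s.
Speed = √(v_x² + v_y²) = √(44.48 + 0.06240) = 6.67 m/s.

6.67 m/s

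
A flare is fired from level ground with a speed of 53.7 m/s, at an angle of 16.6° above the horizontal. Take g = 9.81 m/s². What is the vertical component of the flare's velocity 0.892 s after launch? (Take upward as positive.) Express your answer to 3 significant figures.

Initial vertical component: v_y0 = 53.7 sin 16.6° = 15.34 m/s.
v_y(t) = v_y0 − g t = 15.34 − 9.81 × 0.892 = 6.59 m/s.

6.59 m/s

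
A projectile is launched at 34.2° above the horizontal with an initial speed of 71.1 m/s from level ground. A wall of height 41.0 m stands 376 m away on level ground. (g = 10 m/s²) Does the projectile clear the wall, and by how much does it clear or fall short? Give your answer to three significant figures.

v_x = 71.1 cos 34.2° = 58.81 m/s; v_y0 = 71.1 sin 34.2° = 39.96 m/s.
Time to reach the wall: t = 376 / 58.81 = 6.393 s.
Height at that point: y = 39.96×6.393 − 5.000×6.393² = 51.11 m.
That is 51.11 − 41.0 = 10.1 m above the top of the wall, so the projectile clears it.

Yes — it clears the wall by 10.1 m.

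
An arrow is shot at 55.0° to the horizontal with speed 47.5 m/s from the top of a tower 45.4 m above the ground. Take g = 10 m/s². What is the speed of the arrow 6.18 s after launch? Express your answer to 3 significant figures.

v_x = 47.5 cos 55.0° = 27.24 m/s (constant).
v_y(t) = 47.5 sin 55.0° − g t = 38.91 − 10 × 6.18 = -22.89 m/s.
Speed = √(v_x² + v_y²) = √(742.0 + 524.0) = 35.6 m/s.

35.6 m/s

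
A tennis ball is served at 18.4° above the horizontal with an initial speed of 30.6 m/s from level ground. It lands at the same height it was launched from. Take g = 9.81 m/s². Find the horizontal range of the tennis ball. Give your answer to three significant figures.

57.2 m

Components: v_x = 30.6 cos 18.4° = 29.04 m/s, v_y = 30.6 sin 18.4° = 9.659 m/s.
Time of flight (same landing height): t = 2 v_y / g = 2 × 9.659 / 9.81 = 1.969 s.
Range: R = v_x · t = 29.04 × 1.969 = 57.2 m.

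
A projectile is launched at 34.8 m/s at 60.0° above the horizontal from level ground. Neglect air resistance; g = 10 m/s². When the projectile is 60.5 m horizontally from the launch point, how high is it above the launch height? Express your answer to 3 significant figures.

v_x = 34.8 cos 60.0° = 17.40 m/s, v_y0 = 34.8 sin 60.0° = 30.14 m/s.
Time to reach x = 60.5 m: t = x / v_x = 60.5 / 17.40 = 3.477 s.
y = v_y0 t − ½ g t² = 30.14×3.477 − 5.000×3.477² = 44.3 m.

44.3 m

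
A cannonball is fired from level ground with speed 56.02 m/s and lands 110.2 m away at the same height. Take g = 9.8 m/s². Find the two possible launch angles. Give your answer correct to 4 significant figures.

10.06° and 79.94°

Level-ground range: R = v₀² sin(2θ)/g ⇒ sin 2θ = R g / v₀² = 110.2×9.8/56.02² = 0.3441.
2θ = arcsin(0.3441) = 20.127° or 180° − 20.127° = 159.873°.
So θ = 10.06° or θ = 79.94°.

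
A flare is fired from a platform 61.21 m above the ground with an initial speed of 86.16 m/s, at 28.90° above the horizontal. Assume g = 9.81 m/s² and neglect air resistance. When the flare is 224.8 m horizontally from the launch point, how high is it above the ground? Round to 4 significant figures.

141.7 m

v_x = 86.16 cos 28.90° = 75.430 m/s, v_y0 = 86.16 sin 28.90° = 41.640 m/s.
Time to reach x = 224.8 m: t = x / v_x = 224.8 / 75.430 = 2.9802 s.
y = 61.21 + v_y0 t − ½ g t² = 61.21 + 41.640×2.9802 − 4.905×2.9802² = 141.7 m.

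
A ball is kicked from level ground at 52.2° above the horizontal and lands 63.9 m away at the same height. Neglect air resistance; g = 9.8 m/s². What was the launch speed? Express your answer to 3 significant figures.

25.4 m/s

On level ground, R = v₀² sin(2θ) / g, so v₀ = √(R g / sin 2θ).
sin(2 × 52.2°) = 0.9686.
v₀ = √(63.9 × 9.8 / 0.9686) = √646.5 = 25.4 m/s.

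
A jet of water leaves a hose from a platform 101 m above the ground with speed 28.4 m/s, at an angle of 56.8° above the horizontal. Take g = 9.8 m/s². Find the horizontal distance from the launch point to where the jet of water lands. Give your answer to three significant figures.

118 m

Components: v_x = 28.4 cos 56.8° = 15.55 m/s, v_y = 28.4 sin 56.8° = 23.76 m/s.
Vertical: 0 = 101 + 23.76 t − ½(9.8) t² ⇒ 4.900 t² − 23.76 t − 101 = 0.
t = [23.76 + √(564.5 + 1980)] / 9.800 = 7.572 s.
Horizontal: R = v_x · t = 15.55 × 7.572 = 118 m.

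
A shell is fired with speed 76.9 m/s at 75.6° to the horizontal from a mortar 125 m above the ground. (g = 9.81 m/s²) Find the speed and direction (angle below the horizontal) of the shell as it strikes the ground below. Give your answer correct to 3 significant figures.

v_x = 76.9 cos 75.6° = 19.12 m/s (constant).
|v_y| at impact = √((74.48)² + 2×9.81×125) = 89.44 m/s.
Speed = √(19.12² + 89.44²) = 91.5 m/s; angle = arctan(89.44/19.12) = 77.9° below horizontal.

91.5 m/s at 77.9° below the horizontal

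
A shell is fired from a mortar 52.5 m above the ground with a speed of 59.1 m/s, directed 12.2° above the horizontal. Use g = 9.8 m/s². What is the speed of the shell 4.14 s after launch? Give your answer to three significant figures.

v_x = 59.1 cos 12.2° = 57.77 m/s (constant).
v_y(t) = 59.1 sin 12.2° − g t = 12.49 − 9.8 × 4.14 = -28.08 m/s.
Speed = √(v_x² + v_y²) = √(3337 + 788.5) = 64.2 m/s.

64.2 m/s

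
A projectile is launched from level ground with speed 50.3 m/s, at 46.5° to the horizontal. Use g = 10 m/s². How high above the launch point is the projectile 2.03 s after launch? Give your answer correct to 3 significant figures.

53.5 m

v_y0 = 50.3 sin 46.5° = 36.49 m/s.
y(t) = v_y0 t − ½ g t² = 36.49×2.03 − 5.000×2.03² = 53.5 m.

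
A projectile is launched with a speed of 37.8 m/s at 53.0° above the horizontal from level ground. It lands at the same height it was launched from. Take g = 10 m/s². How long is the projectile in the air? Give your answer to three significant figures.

6.04 s

Vertical component: v_y = 37.8 sin 53.0° = 30.19 m/s.
For a projectile landing at launch height, time of flight is t = 2 v_y / g = 2 × 30.19 / 10 = 6.04 s.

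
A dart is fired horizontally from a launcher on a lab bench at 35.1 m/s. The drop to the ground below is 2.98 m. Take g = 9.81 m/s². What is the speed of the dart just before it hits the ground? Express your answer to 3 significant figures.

Fall time: t = √(2 × 2.98 / 9.81) = 0.7795 s.
At impact: v_x = 35.1 m/s (unchanged), v_y = g t = 9.81 × 0.7795 = 7.647 m/s.
Speed = √(v_x² + v_y²) = √(1232 + 58.48) = 35.9 m/s.

35.9 m/s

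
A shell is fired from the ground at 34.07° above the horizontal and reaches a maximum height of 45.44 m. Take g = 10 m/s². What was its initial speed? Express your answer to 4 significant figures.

At maximum height v_y = 0, so (v₀ sin θ)² = 2 g H.
v₀ sin 34.07° = √(2 × 10 × 45.44) = 30.146 m/s.
v₀ = 30.146 / sin 34.07° = 30.146 / 0.5602 = 53.81 m/s.

53.81 m/s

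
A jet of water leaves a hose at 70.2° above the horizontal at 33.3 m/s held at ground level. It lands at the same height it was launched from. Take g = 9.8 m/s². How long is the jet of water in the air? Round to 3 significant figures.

Vertical component: v_y = 33.3 sin 70.2° = 31.33 m/s.
For a projectile landing at launch height, time of flight is t = 2 v_y / g = 2 × 31.33 / 9.8 = 6.39 s.

6.39 s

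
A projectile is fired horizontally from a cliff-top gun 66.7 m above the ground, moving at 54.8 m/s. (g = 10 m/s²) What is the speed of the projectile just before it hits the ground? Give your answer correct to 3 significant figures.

Fall time: t = √(2 × 66.7 / 10) = 3.652 s.
At impact: v_x = 54.8 m/s (unchanged), v_y = g t = 10 × 3.652 = 36.52 m/s.
Speed = √(v_x² + v_y²) = √(3003 + 1334) = 65.9 m/s.

65.9 m/s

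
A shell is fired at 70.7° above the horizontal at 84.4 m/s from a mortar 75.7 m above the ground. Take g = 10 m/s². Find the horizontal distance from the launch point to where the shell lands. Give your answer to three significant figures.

Components: v_x = 84.4 cos 70.7° = 27.90 m/s, v_y = 84.4 sin 70.7° = 79.66 m/s.
Vertical: 0 = 75.7 + 79.66 t − ½(10) t² ⇒ 5.000 t² − 79.66 t − 75.7 = 0.
t = [79.66 + √(6346 + 1514)] / 10.00 = 16.83 s.
Horizontal: R = v_x · t = 27.90 × 16.83 = 470 m.

470 m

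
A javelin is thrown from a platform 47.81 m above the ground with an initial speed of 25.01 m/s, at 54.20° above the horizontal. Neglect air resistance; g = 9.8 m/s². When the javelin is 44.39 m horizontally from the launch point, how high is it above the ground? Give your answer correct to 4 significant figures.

v_x = 25.01 cos 54.20° = 14.630 m/s, v_y0 = 25.01 sin 54.20° = 20.285 m/s.
Time to reach x = 44.39 m: t = x / v_x = 44.39 / 14.630 = 3.0342 s.
y = 47.81 + v_y0 t − ½ g t² = 47.81 + 20.285×3.0342 − 4.900×3.0342² = 64.25 m.

64.25 m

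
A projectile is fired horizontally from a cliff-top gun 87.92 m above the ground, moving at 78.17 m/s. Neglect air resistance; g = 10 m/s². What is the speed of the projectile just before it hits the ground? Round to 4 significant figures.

Fall time: t = √(2 × 87.92 / 10) = 4.1933 s.
At impact: v_x = 78.17 m/s (unchanged), v_y = g t = 10 × 4.1933 = 41.933 m/s.
Speed = √(v_x² + v_y²) = √(6110.5 + 1758.4) = 88.71 m/s.

88.71 m/s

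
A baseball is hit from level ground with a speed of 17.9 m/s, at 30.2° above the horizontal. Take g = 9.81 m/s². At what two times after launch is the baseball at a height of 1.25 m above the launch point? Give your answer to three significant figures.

v_y0 = 17.9 sin 30.2° = 9.004 m/s.
Set y = v_y0 t − ½ g t² = 1.25: 4.905 t² − 9.004 t + 1.25 = 0.
t = [9.004 ± √(81.07 − 24.53)] / 9.81 = (9.004 ± 7.519) / 9.81, giving t = 0.151 s or t = 1.68 s.
So the baseball is at 1.25 m at t = 0.151 s (rising) and t = 1.68 s (falling).

0.151 s and 1.68 s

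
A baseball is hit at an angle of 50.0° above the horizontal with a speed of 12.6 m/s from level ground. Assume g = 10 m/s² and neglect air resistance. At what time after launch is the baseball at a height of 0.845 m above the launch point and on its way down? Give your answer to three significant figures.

1.84 s

v_y0 = 12.6 sin 50.0° = 9.652 m/s.
Set y = v_y0 t − ½ g t² = 0.845: 5.000 t² − 9.652 t + 0.845 = 0.
t = [9.652 ± √(93.16 − 16.90)] / 10 = (9.652 ± 8.733) / 10, giving t = 0.0919 s or t = 1.84 s.
On the way down corresponds to the larger root: t = 1.84 s.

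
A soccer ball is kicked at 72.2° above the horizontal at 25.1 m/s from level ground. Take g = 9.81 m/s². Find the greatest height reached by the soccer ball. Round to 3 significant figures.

29.1 m

Vertical component of launch velocity: v_y = 25.1 sin 72.2° = 23.90 m/s.
At the highest point the vertical velocity is zero, so v_y² = 2 g h_max.
h_max = (23.90)² / (2 × 9.81) = 571.2 / 19.62 = 29.1 m.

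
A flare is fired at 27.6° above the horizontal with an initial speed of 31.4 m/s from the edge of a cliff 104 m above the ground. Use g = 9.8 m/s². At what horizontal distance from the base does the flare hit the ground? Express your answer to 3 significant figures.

176 m

Components: v_x = 31.4 cos 27.6° = 27.83 m/s, v_y = 31.4 sin 27.6° = 14.55 m/s.
Vertical: 0 = 104 + 14.55 t − ½(9.8) t² ⇒ 4.900 t² − 14.55 t − 104 = 0.
t = [14.55 + √(211.7 + 2038)] / 9.800 = 6.325 s.
Horizontal: R = v_x · t = 27.83 × 6.325 = 176 m.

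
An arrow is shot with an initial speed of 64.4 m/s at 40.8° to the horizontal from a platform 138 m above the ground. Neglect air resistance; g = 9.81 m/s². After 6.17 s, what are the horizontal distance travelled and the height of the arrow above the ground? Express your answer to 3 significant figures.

v_x = 64.4 cos 40.8° = 48.75 m/s; v_y0 = 64.4 sin 40.8° = 42.08 m/s.
x = v_x t = 48.75 × 6.17 = 301 m.
y = 138 + v_y0 t − ½ g t² = 211 m.

x = 301 m, y = 211 m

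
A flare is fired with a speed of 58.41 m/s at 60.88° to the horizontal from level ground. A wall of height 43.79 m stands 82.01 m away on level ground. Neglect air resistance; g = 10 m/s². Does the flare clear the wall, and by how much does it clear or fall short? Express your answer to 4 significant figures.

Yes — it clears the wall by 61.81 m.

v_x = 58.41 cos 60.88° = 28.425 m/s; v_y0 = 58.41 sin 60.88° = 51.027 m/s.
Time to reach the wall: t = 82.01 / 28.425 = 2.8851 s.
Height at that point: y = 51.027×2.8851 − 5.000×2.8851² = 105.60 m.
That is 105.60 − 43.79 = 61.81 m above the top of the wall, so the flare clears it.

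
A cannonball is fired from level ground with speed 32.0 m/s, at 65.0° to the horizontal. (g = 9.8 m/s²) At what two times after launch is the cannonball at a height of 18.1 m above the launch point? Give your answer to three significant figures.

v_y0 = 32.0 sin 65.0° = 29.00 m/s.
Set y = v_y0 t − ½ g t² = 18.1: 4.900 t² − 29.00 t + 18.1 = 0.
t = [29.00 ± √(841.0 − 354.8)] / 9.8 = (29.00 ± 22.05) / 9.8, giving t = 0.709 s or t = 5.21 s.
So the cannonball is at 18.1 m at t = 0.709 s (rising) and t = 5.21 s (falling).

0.709 s and 5.21 s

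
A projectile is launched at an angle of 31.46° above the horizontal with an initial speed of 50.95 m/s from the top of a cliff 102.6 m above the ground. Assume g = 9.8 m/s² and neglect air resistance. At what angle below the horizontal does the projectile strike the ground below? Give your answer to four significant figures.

50.18°

v_x = 50.95 cos 31.46° = 43.461 m/s.
At impact |v_y| = √(v_y0² + 2 g h) = √(26.591² + 2×9.8×102.6) = 52.135 m/s.
Angle below horizontal = arctan(|v_y| / v_x) = arctan(52.135 / 43.461) = 50.18°.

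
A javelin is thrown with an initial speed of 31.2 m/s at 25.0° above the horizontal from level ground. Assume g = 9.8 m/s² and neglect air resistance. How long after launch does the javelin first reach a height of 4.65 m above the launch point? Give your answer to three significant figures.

0.417 s

v_y0 = 31.2 sin 25.0° = 13.19 m/s.
Set y = v_y0 t − ½ g t² = 4.65: 4.900 t² − 13.19 t + 4.65 = 0.
t = [13.19 ± √(174.0 − 91.14)] / 9.8 = (13.19 ± 9.103) / 9.8, giving t = 0.417 s or t = 2.27 s.
The javelin is on the way up at the first time, so t = 0.417 s.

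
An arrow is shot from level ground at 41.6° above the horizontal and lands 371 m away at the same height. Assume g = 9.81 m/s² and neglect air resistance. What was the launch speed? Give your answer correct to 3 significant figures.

60.5 m/s

On level ground, R = v₀² sin(2θ) / g, so v₀ = √(R g / sin 2θ).
sin(2 × 41.6°) = 0.9930.
v₀ = √(371 × 9.81 / 0.9930) = √3665 = 60.5 m/s.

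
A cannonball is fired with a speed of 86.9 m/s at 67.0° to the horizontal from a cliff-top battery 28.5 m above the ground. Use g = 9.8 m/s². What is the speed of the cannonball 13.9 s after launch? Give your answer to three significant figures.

v_x = 86.9 cos 67.0° = 33.95 m/s (constant).
v_y(t) = 86.9 sin 67.0° − g t = 79.99 − 9.8 × 13.9 = -56.23 m/s.
Speed = √(v_x² + v_y²) = √(1153 + 3162) = 65.7 m/s.

65.7 m/s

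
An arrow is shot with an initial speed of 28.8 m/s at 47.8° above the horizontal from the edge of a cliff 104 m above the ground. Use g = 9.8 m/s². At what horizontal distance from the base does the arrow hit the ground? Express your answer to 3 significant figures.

141 m

Components: v_x = 28.8 cos 47.8° = 19.35 m/s, v_y = 28.8 sin 47.8° = 21.34 m/s.
Vertical: 0 = 104 + 21.34 t − ½(9.8) t² ⇒ 4.900 t² − 21.34 t − 104 = 0.
t = [21.34 + √(455.4 + 2038)] / 9.800 = 7.273 s.
Horizontal: R = v_x · t = 19.35 × 7.273 = 141 m.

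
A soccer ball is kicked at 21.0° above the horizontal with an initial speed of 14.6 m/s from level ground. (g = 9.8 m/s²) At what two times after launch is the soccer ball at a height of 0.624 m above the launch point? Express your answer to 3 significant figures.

0.137 s and 0.931 s

v_y0 = 14.6 sin 21.0° = 5.232 m/s.
Set y = v_y0 t − ½ g t² = 0.624: 4.900 t² − 5.232 t + 0.624 = 0.
t = [5.232 ± √(27.37 − 12.23)] / 9.8 = (5.232 ± 3.891) / 9.8, giving t = 0.137 s or t = 0.931 s.
So the soccer ball is at 0.624 m at t = 0.137 s (rising) and t = 0.931 s (falling).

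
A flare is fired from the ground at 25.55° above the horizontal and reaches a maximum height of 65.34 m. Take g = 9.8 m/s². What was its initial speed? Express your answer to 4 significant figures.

82.97 m/s

At maximum height v_y = 0, so (v₀ sin θ)² = 2 g H.
v₀ sin 25.55° = √(2 × 9.8 × 65.34) = 35.786 m/s.
v₀ = 35.786 / sin 25.55° = 35.786 / 0.4313 = 82.97 m/s.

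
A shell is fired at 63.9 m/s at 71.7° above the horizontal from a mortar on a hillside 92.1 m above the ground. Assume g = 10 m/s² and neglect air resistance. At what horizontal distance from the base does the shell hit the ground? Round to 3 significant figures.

271 m

Components: v_x = 63.9 cos 71.7° = 20.06 m/s, v_y = 63.9 sin 71.7° = 60.67 m/s.
Vertical: 0 = 92.1 + 60.67 t − ½(10) t² ⇒ 5.000 t² − 60.67 t − 92.1 = 0.
t = [60.67 + √(3681 + 1842)] / 10.00 = 13.50 s.
Horizontal: R = v_x · t = 20.06 × 13.50 = 271 m.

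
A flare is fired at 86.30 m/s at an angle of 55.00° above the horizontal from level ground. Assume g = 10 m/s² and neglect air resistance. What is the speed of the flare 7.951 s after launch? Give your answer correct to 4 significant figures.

50.28 m/s

v_x = 86.30 cos 55.00° = 49.500 m/s (constant).
v_y(t) = 86.30 sin 55.00° − g t = 70.693 − 10 × 7.951 = -8.8170 m/s.
Speed = √(v_x² + v_y²) = √(2450.2 + 77.739) = 50.28 m/s.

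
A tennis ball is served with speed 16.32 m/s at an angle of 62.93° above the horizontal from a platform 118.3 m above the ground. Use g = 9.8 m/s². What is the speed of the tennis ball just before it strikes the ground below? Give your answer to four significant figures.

50.84 m/s

v_x = 16.32 cos 62.93° = 7.4269 m/s is unchanged throughout.
For the vertical component, v_y² = v_y0² + 2 g h = (14.532)² + 2×9.8×118.3 = 2529.9, so |v_y| = 50.298 m/s.
Impact speed = √(v_x² + v_y²) = √(55.159 + 2529.9) = 50.84 m/s.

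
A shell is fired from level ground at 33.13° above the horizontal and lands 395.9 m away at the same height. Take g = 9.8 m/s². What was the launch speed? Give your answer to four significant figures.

On level ground, R = v₀² sin(2θ) / g, so v₀ = √(R g / sin 2θ).
sin(2 × 33.13°) = 0.9154.
v₀ = √(395.9 × 9.8 / 0.9154) = √4238.4 = 65.10 m/s.

65.10 m/s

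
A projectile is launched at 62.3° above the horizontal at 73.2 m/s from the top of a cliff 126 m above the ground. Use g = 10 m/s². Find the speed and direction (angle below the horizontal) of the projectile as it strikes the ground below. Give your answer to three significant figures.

88.8 m/s at 67.5° below the horizontal

v_x = 73.2 cos 62.3° = 34.03 m/s (constant).
|v_y| at impact = √((64.81)² + 2×10×126) = 81.98 m/s.
Speed = √(34.03² + 81.98²) = 88.8 m/s; angle = arctan(81.98/34.03) = 67.5° below horizontal.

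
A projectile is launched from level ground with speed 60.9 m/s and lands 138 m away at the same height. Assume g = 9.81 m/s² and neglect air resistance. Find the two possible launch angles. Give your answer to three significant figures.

10.7° and 79.3°

Level-ground range: R = v₀² sin(2θ)/g ⇒ sin 2θ = R g / v₀² = 138×9.81/60.9² = 0.3650.
2θ = arcsin(0.3650) = 21.41° or 180° − 21.41° = 158.59°.
So θ = 10.7° or θ = 79.3°.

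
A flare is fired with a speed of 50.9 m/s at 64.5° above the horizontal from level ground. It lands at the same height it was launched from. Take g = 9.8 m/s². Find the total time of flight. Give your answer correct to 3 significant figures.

Vertical component: v_y = 50.9 sin 64.5° = 45.94 m/s.
For a projectile landing at launch height, time of flight is t = 2 v_y / g = 2 × 45.94 / 9.8 = 9.38 s.

9.38 s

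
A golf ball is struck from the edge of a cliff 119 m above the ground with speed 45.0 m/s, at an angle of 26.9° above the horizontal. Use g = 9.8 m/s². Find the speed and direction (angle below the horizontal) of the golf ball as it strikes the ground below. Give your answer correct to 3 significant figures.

66.0 m/s at 52.6° below the horizontal

v_x = 45.0 cos 26.9° = 40.13 m/s (constant).
|v_y| at impact = √((20.36)² + 2×9.8×119) = 52.41 m/s.
Speed = √(40.13² + 52.41²) = 66.0 m/s; angle = arctan(52.41/40.13) = 52.6° below horizontal.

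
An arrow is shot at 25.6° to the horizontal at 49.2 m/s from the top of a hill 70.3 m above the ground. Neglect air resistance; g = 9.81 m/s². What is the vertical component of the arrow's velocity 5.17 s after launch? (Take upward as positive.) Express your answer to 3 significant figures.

Initial vertical component: v_y0 = 49.2 sin 25.6° = 21.26 m/s.
v_y(t) = v_y0 − g t = 21.26 − 9.81 × 5.17 = -29.5 m/s.

-29.5 m/s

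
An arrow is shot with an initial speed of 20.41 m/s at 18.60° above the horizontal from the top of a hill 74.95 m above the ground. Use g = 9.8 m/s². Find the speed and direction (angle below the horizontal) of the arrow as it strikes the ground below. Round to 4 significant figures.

v_x = 20.41 cos 18.60° = 19.344 m/s (constant).
|v_y| at impact = √((6.5100)² + 2×9.8×74.95) = 38.877 m/s.
Speed = √(19.344² + 38.877²) = 43.42 m/s; angle = arctan(38.877/19.344) = 63.55° below horizontal.

43.42 m/s at 63.55° below the horizontal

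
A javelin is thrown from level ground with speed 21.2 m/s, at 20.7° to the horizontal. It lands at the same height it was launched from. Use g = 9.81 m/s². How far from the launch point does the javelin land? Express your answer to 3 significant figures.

30.3 m

For level ground, R = v₀² sin(2θ) / g.
sin(2 × 20.7°) = sin 41.40° = 0.6613.
R = (21.2)² × 0.6613 / 9.81 = 30.3 m.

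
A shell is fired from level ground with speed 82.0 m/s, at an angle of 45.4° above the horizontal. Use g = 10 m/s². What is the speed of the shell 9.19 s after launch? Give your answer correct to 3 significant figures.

v_x = 82.0 cos 45.4° = 57.58 m/s (constant).
v_y(t) = 82.0 sin 45.4° − g t = 58.39 − 10 × 9.19 = -33.51 m/s.
Speed = √(v_x² + v_y²) = √(3315 + 1123) = 66.6 m/s.

66.6 m/s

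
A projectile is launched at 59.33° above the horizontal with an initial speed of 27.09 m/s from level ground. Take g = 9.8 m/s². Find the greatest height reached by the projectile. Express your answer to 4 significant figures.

27.70 m

Vertical component of launch velocity: v_y = 27.09 sin 59.33° = 23.301 m/s.
At the highest point the vertical velocity is zero, so v_y² = 2 g h_max.
h_max = (23.301)² / (2 × 9.8) = 542.94 / 19.60 = 27.70 m.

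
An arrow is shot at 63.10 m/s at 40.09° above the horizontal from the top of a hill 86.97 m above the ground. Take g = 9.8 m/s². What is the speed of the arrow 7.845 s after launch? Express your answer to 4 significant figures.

v_x = 63.10 cos 40.09° = 48.274 m/s (constant).
v_y(t) = 63.10 sin 40.09° − g t = 40.636 − 9.8 × 7.845 = -36.245 m/s.
Speed = √(v_x² + v_y²) = √(2330.4 + 1313.7) = 60.37 m/s.

60.37 m/s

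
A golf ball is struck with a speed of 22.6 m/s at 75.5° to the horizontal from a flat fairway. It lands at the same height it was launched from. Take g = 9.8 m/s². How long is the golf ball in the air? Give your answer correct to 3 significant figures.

4.47 s

Vertical component: v_y = 22.6 sin 75.5° = 21.88 m/s.
For a projectile landing at launch height, time of flight is t = 2 v_y / g = 2 × 21.88 / 9.8 = 4.47 s.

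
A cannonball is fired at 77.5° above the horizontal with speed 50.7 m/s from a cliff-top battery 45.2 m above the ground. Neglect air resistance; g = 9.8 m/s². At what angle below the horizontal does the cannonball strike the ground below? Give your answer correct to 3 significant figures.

v_x = 50.7 cos 77.5° = 10.97 m/s.
At impact |v_y| = √(v_y0² + 2 g h) = √(49.50² + 2×9.8×45.2) = 57.76 m/s.
Angle below horizontal = arctan(|v_y| / v_x) = arctan(57.76 / 10.97) = 79.2°.

79.2°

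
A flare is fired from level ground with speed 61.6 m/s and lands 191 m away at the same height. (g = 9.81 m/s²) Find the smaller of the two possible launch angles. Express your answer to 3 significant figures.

Level-ground range: R = v₀² sin(2θ)/g ⇒ sin 2θ = R g / v₀² = 191×9.81/61.6² = 0.4938.
2θ = arcsin(0.4938) = 29.59° or 180° − 29.59° = 150.41°.
So θ = 14.8° or θ = 75.2°.

14.8°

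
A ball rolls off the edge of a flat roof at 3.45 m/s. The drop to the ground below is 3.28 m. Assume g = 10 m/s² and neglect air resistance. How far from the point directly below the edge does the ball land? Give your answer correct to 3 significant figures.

2.79 m

Initial vertical velocity is zero, so the fall time comes from h = ½ g t²: t = √(2 × 3.28 / 10) = 0.8099 s.
Horizontal motion is uniform at 3.45 m/s, so x = 3.45 × 0.8099 = 2.79 m.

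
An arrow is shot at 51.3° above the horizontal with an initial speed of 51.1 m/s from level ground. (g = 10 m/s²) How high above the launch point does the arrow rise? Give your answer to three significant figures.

Vertical component of launch velocity: v_y = 51.1 sin 51.3° = 39.88 m/s.
At the highest point the vertical velocity is zero, so v_y² = 2 g h_max.
h_max = (39.88)² / (2 × 10) = 1590 / 20.00 = 79.5 m.

79.5 m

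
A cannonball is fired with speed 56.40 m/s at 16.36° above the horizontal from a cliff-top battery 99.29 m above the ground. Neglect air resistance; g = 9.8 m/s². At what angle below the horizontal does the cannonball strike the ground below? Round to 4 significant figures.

v_x = 56.40 cos 16.36° = 54.116 m/s.
At impact |v_y| = √(v_y0² + 2 g h) = √(15.886² + 2×9.8×99.29) = 46.888 m/s.
Angle below horizontal = arctan(|v_y| / v_x) = arctan(46.888 / 54.116) = 40.91°.

40.91°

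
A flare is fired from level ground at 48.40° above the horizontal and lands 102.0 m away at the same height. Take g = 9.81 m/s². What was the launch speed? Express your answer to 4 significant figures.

On level ground, R = v₀² sin(2θ) / g, so v₀ = √(R g / sin 2θ).
sin(2 × 48.40°) = 0.9930.
v₀ = √(102.0 × 9.81 / 0.9930) = √1007.7 = 31.74 m/s.

31.74 m/s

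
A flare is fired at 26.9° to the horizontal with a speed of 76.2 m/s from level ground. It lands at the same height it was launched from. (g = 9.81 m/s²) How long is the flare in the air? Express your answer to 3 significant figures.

7.03 s

Vertical component: v_y = 76.2 sin 26.9° = 34.48 m/s.
For a projectile landing at launch height, time of flight is t = 2 v_y / g = 2 × 34.48 / 9.81 = 7.03 s.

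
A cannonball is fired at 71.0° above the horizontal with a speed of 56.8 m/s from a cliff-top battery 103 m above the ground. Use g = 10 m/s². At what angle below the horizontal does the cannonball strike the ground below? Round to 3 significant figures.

75.3°

v_x = 56.8 cos 71.0° = 18.49 m/s.
At impact |v_y| = √(v_y0² + 2 g h) = √(53.71² + 2×10×103) = 70.32 m/s.
Angle below horizontal = arctan(|v_y| / v_x) = arctan(70.32 / 18.49) = 75.3°.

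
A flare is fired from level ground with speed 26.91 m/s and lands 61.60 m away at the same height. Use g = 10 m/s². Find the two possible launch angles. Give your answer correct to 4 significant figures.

Level-ground range: R = v₀² sin(2θ)/g ⇒ sin 2θ = R g / v₀² = 61.60×10/26.91² = 0.8507.
2θ = arcsin(0.8507) = 58.288° or 180° − 58.288° = 121.712°.
So θ = 29.14° or θ = 60.86°.

29.14° and 60.86°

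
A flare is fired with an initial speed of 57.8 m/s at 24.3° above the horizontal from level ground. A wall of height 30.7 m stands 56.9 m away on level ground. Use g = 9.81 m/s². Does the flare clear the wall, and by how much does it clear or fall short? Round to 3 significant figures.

v_x = 57.8 cos 24.3° = 52.68 m/s; v_y0 = 57.8 sin 24.3° = 23.79 m/s.
Time to reach the wall: t = 56.9 / 52.68 = 1.080 s.
Height at that point: y = 23.79×1.080 − 4.905×1.080² = 19.97 m.
That is 30.7 − 19.97 = 10.7 m below the top of the wall, so the flare does not clear it.

No — it falls 10.7 m short of clearing the wall.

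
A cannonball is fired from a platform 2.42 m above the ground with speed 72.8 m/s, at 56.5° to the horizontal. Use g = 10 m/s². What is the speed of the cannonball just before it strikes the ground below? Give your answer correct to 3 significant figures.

v_x = 72.8 cos 56.5° = 40.18 m/s is unchanged throughout.
For the vertical component, v_y² = v_y0² + 2 g h = (60.71)² + 2×10×2.42 = 3734, so |v_y| = 61.11 m/s.
Impact speed = √(v_x² + v_y²) = √(1614 + 3734) = 73.1 m/s.

73.1 m/s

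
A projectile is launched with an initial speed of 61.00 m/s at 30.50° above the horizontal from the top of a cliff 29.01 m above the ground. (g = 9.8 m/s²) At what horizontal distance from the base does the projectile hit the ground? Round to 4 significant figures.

Components: v_x = 61.00 cos 30.50° = 52.559 m/s, v_y = 61.00 sin 30.50° = 30.960 m/s.
Vertical: 0 = 29.01 + 30.960 t − ½(9.8) t² ⇒ 4.900 t² − 30.960 t − 29.01 = 0.
t = [30.960 + √(958.52 + 568.60)] / 9.800 = 7.1468 s.
Horizontal: R = v_x · t = 52.559 × 7.1468 = 375.6 m.

375.6 m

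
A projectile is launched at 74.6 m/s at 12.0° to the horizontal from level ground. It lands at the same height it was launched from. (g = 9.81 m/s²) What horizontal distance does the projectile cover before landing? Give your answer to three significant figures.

For level ground, R = v₀² sin(2θ) / g.
sin(2 × 12.0°) = sin 24.00° = 0.4067.
R = (74.6)² × 0.4067 / 9.81 = 231 m.

231 m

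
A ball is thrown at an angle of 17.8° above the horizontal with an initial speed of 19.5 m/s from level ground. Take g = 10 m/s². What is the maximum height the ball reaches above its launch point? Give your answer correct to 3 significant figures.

1.78 m

Vertical component of launch velocity: v_y = 19.5 sin 17.8° = 5.961 m/s.
At the highest point the vertical velocity is zero, so v_y² = 2 g h_max.
h_max = (5.961)² / (2 × 10) = 35.53 / 20.00 = 1.78 m.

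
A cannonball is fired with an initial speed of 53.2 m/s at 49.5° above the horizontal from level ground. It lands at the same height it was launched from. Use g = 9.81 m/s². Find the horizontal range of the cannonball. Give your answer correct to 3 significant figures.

Components: v_x = 53.2 cos 49.5° = 34.55 m/s, v_y = 53.2 sin 49.5° = 40.45 m/s.
Time of flight (same landing height): t = 2 v_y / g = 2 × 40.45 / 9.81 = 8.247 s.
Range: R = v_x · t = 34.55 × 8.247 = 285 m.

285 m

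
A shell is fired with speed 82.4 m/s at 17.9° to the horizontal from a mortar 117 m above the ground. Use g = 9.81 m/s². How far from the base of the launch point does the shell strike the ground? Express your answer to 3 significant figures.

636 m

Components: v_x = 82.4 cos 17.9° = 78.41 m/s, v_y = 82.4 sin 17.9° = 25.33 m/s.
Vertical: 0 = 117 + 25.33 t − ½(9.81) t² ⇒ 4.905 t² − 25.33 t − 117 = 0.
t = [25.33 + √(641.6 + 2296)] / 9.810 = 8.107 s.
Horizontal: R = v_x · t = 78.41 × 8.107 = 636 m.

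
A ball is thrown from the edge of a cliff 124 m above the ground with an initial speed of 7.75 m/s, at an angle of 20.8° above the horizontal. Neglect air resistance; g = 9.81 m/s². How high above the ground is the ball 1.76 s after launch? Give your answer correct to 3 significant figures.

v_y0 = 7.75 sin 20.8° = 2.752 m/s.
y(t) = 124 + v_y0 t − ½ g t² = 124 + 2.752×1.76 − ½×9.81×1.76² = 114 m.

114 m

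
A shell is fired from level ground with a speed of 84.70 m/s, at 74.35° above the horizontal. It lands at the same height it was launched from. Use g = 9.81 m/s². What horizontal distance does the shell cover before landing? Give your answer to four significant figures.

379.9 m

Components: v_x = 84.70 cos 74.35° = 22.849 m/s, v_y = 84.70 sin 74.35° = 81.560 m/s.
Time of flight (same landing height): t = 2 v_y / g = 2 × 81.560 / 9.81 = 16.628 s.
Range: R = v_x · t = 22.849 × 16.628 = 379.9 m.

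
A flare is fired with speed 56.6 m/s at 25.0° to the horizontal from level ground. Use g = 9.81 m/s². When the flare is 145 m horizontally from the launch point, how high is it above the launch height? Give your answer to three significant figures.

v_x = 56.6 cos 25.0° = 51.30 m/s, v_y0 = 56.6 sin 25.0° = 23.92 m/s.
Time to reach x = 145 m: t = x / v_x = 145 / 51.30 = 2.827 s.
y = v_y0 t − ½ g t² = 23.92×2.827 − 4.905×2.827² = 28.4 m.

28.4 m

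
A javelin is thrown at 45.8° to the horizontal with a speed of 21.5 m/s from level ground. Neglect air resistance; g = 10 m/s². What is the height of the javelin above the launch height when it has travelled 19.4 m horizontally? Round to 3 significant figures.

v_x = 21.5 cos 45.8° = 14.99 m/s, v_y0 = 21.5 sin 45.8° = 15.41 m/s.
Time to reach x = 19.4 m: t = x / v_x = 19.4 / 14.99 = 1.294 s.
y = v_y0 t − ½ g t² = 15.41×1.294 − 5.000×1.294² = 11.6 m.

11.6 m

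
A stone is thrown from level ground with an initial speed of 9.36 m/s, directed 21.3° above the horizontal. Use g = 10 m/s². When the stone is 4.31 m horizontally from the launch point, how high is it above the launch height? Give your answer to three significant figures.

0.459 m

v_x = 9.36 cos 21.3° = 8.721 m/s, v_y0 = 9.36 sin 21.3° = 3.400 m/s.
Time to reach x = 4.31 m: t = x / v_x = 4.31 / 8.721 = 0.4942 s.
y = v_y0 t − ½ g t² = 3.400×0.4942 − 5.000×0.4942² = 0.459 m.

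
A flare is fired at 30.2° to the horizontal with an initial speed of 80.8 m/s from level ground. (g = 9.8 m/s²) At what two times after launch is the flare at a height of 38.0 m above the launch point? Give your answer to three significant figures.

1.07 s and 7.22 s

v_y0 = 80.8 sin 30.2° = 40.64 m/s.
Set y = v_y0 t − ½ g t² = 38.0: 4.900 t² − 40.64 t + 38.0 = 0.
t = [40.64 ± √(1652 − 744.8)] / 9.8 = (40.64 ± 30.12) / 9.8, giving t = 1.07 s or t = 7.22 s.
So the flare is at 38.0 m at t = 1.07 s (rising) and t = 7.22 s (falling).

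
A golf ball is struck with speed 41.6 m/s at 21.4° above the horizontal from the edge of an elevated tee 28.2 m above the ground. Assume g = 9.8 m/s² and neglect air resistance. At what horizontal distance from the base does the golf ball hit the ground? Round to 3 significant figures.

Components: v_x = 41.6 cos 21.4° = 38.73 m/s, v_y = 41.6 sin 21.4° = 15.18 m/s.
Vertical: 0 = 28.2 + 15.18 t − ½(9.8) t² ⇒ 4.900 t² − 15.18 t − 28.2 = 0.
t = [15.18 + √(230.4 + 552.7)] / 9.800 = 4.404 s.
Horizontal: R = v_x · t = 38.73 × 4.404 = 171 m.

171 m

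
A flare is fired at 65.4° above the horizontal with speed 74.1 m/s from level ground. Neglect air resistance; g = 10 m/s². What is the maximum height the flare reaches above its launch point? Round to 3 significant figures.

Vertical component of launch velocity: v_y = 74.1 sin 65.4° = 67.37 m/s.
At the highest point the vertical velocity is zero, so v_y² = 2 g h_max.
h_max = (67.37)² / (2 × 10) = 4539 / 20.00 = 227 m.

227 m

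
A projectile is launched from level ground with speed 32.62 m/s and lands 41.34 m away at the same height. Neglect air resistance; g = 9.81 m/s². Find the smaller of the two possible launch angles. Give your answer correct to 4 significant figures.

11.20°

Level-ground range: R = v₀² sin(2θ)/g ⇒ sin 2θ = R g / v₀² = 41.34×9.81/32.62² = 0.3811.
2θ = arcsin(0.3811) = 22.402° or 180° − 22.402° = 157.598°.
So θ = 11.20° or θ = 78.80°.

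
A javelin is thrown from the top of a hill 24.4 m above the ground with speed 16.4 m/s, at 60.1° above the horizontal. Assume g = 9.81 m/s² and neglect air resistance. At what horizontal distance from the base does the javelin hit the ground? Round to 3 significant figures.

33.6 m

Components: v_x = 16.4 cos 60.1° = 8.175 m/s, v_y = 16.4 sin 60.1° = 14.22 m/s.
Vertical: 0 = 24.4 + 14.22 t − ½(9.81) t² ⇒ 4.905 t² − 14.22 t − 24.4 = 0.
t = [14.22 + √(202.2 + 478.7)] / 9.810 = 4.109 s.
Horizontal: R = v_x · t = 8.175 × 4.109 = 33.6 m.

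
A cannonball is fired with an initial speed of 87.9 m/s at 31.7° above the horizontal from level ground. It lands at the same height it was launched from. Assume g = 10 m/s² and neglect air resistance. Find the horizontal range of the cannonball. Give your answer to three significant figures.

691 m

For level ground, R = v₀² sin(2θ) / g.
sin(2 × 31.7°) = sin 63.40° = 0.8942.
R = (87.9)² × 0.8942 / 10 = 691 m.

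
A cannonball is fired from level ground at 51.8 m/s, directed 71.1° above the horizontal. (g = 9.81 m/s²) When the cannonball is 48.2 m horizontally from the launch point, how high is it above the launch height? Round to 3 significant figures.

v_x = 51.8 cos 71.1° = 16.78 m/s, v_y0 = 51.8 sin 71.1° = 49.01 m/s.
Time to reach x = 48.2 m: t = x / v_x = 48.2 / 16.78 = 2.872 s.
y = v_y0 t − ½ g t² = 49.01×2.872 − 4.905×2.872² = 100 m.

100 m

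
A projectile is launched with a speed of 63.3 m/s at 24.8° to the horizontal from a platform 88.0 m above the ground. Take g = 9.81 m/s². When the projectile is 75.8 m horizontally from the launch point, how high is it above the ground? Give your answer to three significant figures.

v_x = 63.3 cos 24.8° = 57.46 m/s, v_y0 = 63.3 sin 24.8° = 26.55 m/s.
Time to reach x = 75.8 m: t = x / v_x = 75.8 / 57.46 = 1.319 s.
y = 88.0 + v_y0 t − ½ g t² = 88.0 + 26.55×1.319 − 4.905×1.319² = 114 m.

114 m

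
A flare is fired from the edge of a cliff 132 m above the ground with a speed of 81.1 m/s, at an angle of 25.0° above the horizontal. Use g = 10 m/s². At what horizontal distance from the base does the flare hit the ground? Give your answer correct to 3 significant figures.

706 m

Components: v_x = 81.1 cos 25.0° = 73.50 m/s, v_y = 81.1 sin 25.0° = 34.27 m/s.
Vertical: 0 = 132 + 34.27 t − ½(10) t² ⇒ 5.000 t² − 34.27 t − 132 = 0.
t = [34.27 + √(1174 + 2640)] / 10.00 = 9.603 s.
Horizontal: R = v_x · t = 73.50 × 9.603 = 706 m.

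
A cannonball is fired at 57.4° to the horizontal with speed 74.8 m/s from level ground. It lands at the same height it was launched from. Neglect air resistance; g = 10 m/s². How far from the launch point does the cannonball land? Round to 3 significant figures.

Components: v_x = 74.8 cos 57.4° = 40.30 m/s, v_y = 74.8 sin 57.4° = 63.02 m/s.
Time of flight (same landing height): t = 2 v_y / g = 2 × 63.02 / 10 = 12.60 s.
Range: R = v_x · t = 40.30 × 12.60 = 508 m.

508 m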